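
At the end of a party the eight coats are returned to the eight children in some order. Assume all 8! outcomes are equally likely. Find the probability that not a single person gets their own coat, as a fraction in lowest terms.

2119/5760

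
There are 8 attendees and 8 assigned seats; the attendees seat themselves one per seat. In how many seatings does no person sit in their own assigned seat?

!8 is the nearest integer to 8!/e.
8! = 40320, and 40320/e ≈ 14832.90, so !8 = 14833.

14833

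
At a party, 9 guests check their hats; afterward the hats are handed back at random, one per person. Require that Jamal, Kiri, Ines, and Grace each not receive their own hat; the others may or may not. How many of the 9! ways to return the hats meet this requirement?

229080

Inclusion-exclusion on the 4 forbidden self-matches:
Σ_{j=0}^{4} (-1)^j C(4,j)(9-j)!
= C(4,0)·9! - C(4,1)·8! + C(4,2)·7! - C(4,3)·6! + C(4,4)·5!
= 362880 - 161280 + 30240 - 2880 + 120
= 229080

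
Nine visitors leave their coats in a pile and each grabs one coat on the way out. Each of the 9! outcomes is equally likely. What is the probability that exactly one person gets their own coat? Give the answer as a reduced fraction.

2119/5760

Favorable outcomes: C(9,1)·!8 = 9·14833 = 133497.
Total outcomes: 9! = 362880.
Probability = 133497/362880 = 2119/5760.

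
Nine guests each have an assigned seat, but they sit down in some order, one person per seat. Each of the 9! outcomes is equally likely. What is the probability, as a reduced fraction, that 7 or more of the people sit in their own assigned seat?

37/362880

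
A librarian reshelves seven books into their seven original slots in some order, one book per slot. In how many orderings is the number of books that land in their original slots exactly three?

315

Choose which 3 of the 7 are fixed: C(7,3) = 35.
The other 4 form a derangement: !4 = 9.
Total: 35 × 9 = 315.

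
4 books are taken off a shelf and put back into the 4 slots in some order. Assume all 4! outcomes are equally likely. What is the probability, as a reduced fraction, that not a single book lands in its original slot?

3/8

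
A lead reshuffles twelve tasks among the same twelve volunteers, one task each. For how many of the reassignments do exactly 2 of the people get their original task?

88107426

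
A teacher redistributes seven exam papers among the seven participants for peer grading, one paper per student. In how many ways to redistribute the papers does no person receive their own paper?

Use !n = n·!(n-1) + (-1)^n.
!7 = 7·265 - 1 = 1854

1854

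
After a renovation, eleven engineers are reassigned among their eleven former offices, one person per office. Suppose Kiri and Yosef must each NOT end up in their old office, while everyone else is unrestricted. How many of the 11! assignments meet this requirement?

33022080

Let A_j be the event that the j-th constrained one is fixed. By inclusion-exclusion over the 2 events:
Σ_{j=0}^{2} (-1)^j C(2,j)(11-j)!
= C(2,0)·11! - C(2,1)·10! + C(2,2)·9!
= 39916800 - 7257600 + 362880
= 33022080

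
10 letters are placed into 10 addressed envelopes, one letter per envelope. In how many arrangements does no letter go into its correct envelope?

The number of derangements of 10 is !10 = Σ_{k=0}^{10} (-1)^k·10!/k!
= 10! - 10!/1! + 10!/2! - 10!/3! + 10!/4! - 10!/5! + 10!/6! - 10!/7! + 10!/8! - 10!/9! + 10!/10!
= 3628800 - 3628800 + 1814400 - 604800 + 151200 - 30240 + 5040 - 720 + 90 - 10 + 1
= 1334961

1334961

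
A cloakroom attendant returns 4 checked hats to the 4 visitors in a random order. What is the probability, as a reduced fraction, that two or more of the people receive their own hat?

7/24

Favorable outcomes: Σ_{i≥2} C(4,i)·!(4-i) = 6·1 + 4·0 + 1·1 = 7.
Total outcomes: 4! = 24.
Probability = 7/24 = 7/24.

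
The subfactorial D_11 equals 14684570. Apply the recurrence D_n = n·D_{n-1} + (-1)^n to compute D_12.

176214841

D_12 = 12·14684570 + 1 = 176214841.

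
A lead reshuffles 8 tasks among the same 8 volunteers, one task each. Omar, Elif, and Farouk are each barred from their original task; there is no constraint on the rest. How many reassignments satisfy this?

Let A_j be the event that the j-th constrained one is fixed. By inclusion-exclusion over the 3 events:
Σ_{j=0}^{3} (-1)^j C(3,j)(8-j)!
= C(3,0)·8! - C(3,1)·7! + C(3,2)·6! - C(3,3)·5!
= 40320 - 15120 + 2160 - 120
= 27240

27240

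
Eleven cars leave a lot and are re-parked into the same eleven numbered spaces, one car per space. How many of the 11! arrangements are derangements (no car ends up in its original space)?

14684570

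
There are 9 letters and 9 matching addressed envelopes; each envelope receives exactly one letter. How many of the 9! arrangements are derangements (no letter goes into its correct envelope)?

133496

By inclusion-exclusion, !9 = Σ (-1)^k · 9!/k! for k=0..9
= 9! - 9!/1! + 9!/2! - 9!/3! + 9!/4! - 9!/5! + 9!/6! - 9!/7! + 9!/8! - 9!/9!
= 362880 - 362880 + 181440 - 60480 + 15120 - 3024 + 504 - 72 + 9 - 1
= 133496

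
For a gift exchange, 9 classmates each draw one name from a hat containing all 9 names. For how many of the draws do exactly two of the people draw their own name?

66744

Choose which 2 of the 9 are fixed: C(9,2) = 36.
The other 7 form a derangement: !7 = 1854.
Total: 36 × 1854 = 66744.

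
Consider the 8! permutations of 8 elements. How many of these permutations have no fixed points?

14833

Use !n = (n-1)(!(n-1) + !(n-2)).
!8 = 7·(1854 + 265) = 7·2119 = 14833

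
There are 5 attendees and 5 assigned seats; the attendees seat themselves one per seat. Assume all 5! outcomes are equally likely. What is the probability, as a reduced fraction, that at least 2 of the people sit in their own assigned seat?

Favorable outcomes: Σ_{i≥2} C(5,i)·!(5-i) = 10·2 + 10·1 + 5·0 + 1·1 = 31.
Total outcomes: 5! = 120.
Probability = 31/120 = 31/120.

31/120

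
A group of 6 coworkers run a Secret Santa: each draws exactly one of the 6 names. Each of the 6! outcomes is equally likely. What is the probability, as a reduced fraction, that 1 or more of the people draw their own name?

91/144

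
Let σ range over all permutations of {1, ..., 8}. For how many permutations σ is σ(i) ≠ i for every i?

14833

The subfactorial !8 = [8!/e] (nearest integer).
8! = 40320, and 40320/e ≈ 14832.90, so !8 = 14833.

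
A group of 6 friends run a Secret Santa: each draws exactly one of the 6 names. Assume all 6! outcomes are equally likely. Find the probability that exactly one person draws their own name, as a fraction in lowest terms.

Favorable outcomes: C(6,1)·!5 = 6·44 = 264.
Total outcomes: 6! = 720.
Probability = 264/720 = 11/30.

11/30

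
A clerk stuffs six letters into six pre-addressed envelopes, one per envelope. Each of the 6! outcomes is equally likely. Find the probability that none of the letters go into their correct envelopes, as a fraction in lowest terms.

53/144

Favorable outcomes: !6 = 265.
Total outcomes: 6! = 720.
Probability = 265/720 = 53/144.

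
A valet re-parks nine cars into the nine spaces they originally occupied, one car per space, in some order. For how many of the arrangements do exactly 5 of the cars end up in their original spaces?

1134

Choose which 5 of the 9 are fixed: C(9,5) = 126.
The remaining 4 must be deranged: !4 = 9.
Total: 126 × 9 = 1134.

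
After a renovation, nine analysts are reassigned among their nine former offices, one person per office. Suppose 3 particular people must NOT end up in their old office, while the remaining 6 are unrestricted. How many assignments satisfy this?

Let A_j be the event that the j-th constrained one is fixed. By inclusion-exclusion over the 3 events:
Σ_{j=0}^{3} (-1)^j C(3,j)(9-j)!
= C(3,0)·9! - C(3,1)·8! + C(3,2)·7! - C(3,3)·6!
= 362880 - 120960 + 15120 - 720
= 256320

256320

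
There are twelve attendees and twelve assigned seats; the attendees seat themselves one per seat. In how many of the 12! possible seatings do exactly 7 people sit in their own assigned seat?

34848

Pick the 7 fixed positions: C(12,7) = 792 ways.
The remaining 5 must be deranged: !5 = 44.
Total: 792 × 44 = 34848.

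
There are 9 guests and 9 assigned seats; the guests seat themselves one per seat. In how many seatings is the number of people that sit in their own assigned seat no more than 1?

Sum C(9,i)·!(9-i) for i = 0..1:
  i=0: C(9,0)·!9 = 1·133496 = 133496
  i=1: C(9,1)·!8 = 9·14833 = 133497
Total = 266993.

266993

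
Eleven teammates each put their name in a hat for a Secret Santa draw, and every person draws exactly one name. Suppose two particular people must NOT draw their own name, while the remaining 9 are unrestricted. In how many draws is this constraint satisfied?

Inclusion-exclusion on the 2 forbidden self-matches:
Σ_{j=0}^{2} (-1)^j C(2,j)(11-j)!
= C(2,0)·11! - C(2,1)·10! + C(2,2)·9!
= 39916800 - 7257600 + 362880
= 33022080

33022080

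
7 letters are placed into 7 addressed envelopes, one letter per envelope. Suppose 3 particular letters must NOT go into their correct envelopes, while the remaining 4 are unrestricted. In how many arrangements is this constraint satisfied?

Let A_j be the event that the j-th constrained one is fixed. By inclusion-exclusion over the 3 events:
Σ_{j=0}^{3} (-1)^j C(3,j)(7-j)!
= C(3,0)·7! - C(3,1)·6! + C(3,2)·5! - C(3,3)·4!
= 5040 - 2160 + 360 - 24
= 3216

3216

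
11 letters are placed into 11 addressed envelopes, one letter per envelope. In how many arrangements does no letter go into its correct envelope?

The subfactorial !11 = [11!/e] (nearest integer).
11! = 39916800, and 39916800/e ≈ 14684570.08, so !11 = 14684570.

14684570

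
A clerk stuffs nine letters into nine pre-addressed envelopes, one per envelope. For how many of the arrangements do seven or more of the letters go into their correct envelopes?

37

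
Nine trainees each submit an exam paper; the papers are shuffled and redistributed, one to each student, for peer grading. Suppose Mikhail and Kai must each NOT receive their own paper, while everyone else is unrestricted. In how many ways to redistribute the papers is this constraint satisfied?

287280

Inclusion-exclusion on the 2 forbidden self-matches:
Σ_{j=0}^{2} (-1)^j C(2,j)(9-j)!
= C(2,0)·9! - C(2,1)·8! + C(2,2)·7!
= 362880 - 80640 + 5040
= 287280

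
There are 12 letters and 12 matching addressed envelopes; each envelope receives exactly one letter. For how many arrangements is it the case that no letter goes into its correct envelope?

176214841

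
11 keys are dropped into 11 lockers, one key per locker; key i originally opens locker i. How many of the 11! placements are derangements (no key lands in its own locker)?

By inclusion-exclusion, !11 = Σ (-1)^k · 11!/k! for k=0..11
= 11! - 11!/1! + 11!/2! - 11!/3! + 11!/4! - 11!/5! + 11!/6! - 11!/7! + 11!/8! - 11!/9! + 11!/10! - 11!/11!
= 39916800 - 39916800 + 19958400 - 6652800 + 1663200 - 332640 + 55440 - 7920 + 990 - 110 + 11 - 1
= 14684570

14684570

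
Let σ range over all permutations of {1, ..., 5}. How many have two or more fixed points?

# with exactly i fixed is C(5,i)·!(5-i); sum over i=2..5:
  i=2: C(5,2)·!3 = 10·2 = 20
  i=3: C(5,3)·!2 = 10·1 = 10
  i=4: C(5,4)·!1 = 5·0 = 0
  i=5: C(5,5)·!0 = 1·1 = 1
Total = 31.

31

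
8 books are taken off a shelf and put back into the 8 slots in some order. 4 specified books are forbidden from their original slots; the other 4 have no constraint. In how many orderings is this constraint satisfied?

24024

Let A_j be the event that the j-th constrained one is fixed. By inclusion-exclusion over the 4 events:
Σ_{j=0}^{4} (-1)^j C(4,j)(8-j)!
= C(4,0)·8! - C(4,1)·7! + C(4,2)·6! - C(4,3)·5! + C(4,4)·4!
= 40320 - 20160 + 4320 - 480 + 24
= 24024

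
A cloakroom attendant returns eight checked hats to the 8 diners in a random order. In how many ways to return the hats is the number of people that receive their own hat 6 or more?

Sum C(8,i)·!(8-i) for i = 6..8:
  i=6: C(8,6)·!2 = 28·1 = 28
  i=7: C(8,7)·!1 = 8·0 = 0
  i=8: C(8,8)·!0 = 1·1 = 1
Total = 29.

29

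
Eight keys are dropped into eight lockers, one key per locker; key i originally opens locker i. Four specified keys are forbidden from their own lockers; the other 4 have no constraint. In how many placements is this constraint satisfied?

24024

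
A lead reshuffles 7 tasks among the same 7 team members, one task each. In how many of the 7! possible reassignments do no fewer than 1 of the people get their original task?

3186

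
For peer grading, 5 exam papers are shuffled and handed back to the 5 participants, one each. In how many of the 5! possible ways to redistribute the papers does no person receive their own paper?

The number of derangements of 5 is !5 = Σ_{k=0}^{5} (-1)^k·5!/k!
= 5! - 5!/1! + 5!/2! - 5!/3! + 5!/4! - 5!/5!
= 120 - 120 + 60 - 20 + 5 - 1
= 44

44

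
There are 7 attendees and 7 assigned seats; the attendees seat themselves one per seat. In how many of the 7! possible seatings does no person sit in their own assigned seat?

Recurrence: !7 = 6·(!6 + !5).
!7 = 6·(265 + 44) = 6·309 = 1854

1854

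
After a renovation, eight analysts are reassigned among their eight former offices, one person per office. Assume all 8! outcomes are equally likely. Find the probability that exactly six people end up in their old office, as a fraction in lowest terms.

1/1440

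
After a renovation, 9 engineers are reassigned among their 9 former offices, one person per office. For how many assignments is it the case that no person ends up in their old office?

The number of derangements of 9 is !9 = Σ_{k=0}^{9} (-1)^k·9!/k!
= 9! - 9!/1! + 9!/2! - 9!/3! + 9!/4! - 9!/5! + 9!/6! - 9!/7! + 9!/8! - 9!/9!
= 362880 - 362880 + 181440 - 60480 + 15120 - 3024 + 504 - 72 + 9 - 1
= 133496

133496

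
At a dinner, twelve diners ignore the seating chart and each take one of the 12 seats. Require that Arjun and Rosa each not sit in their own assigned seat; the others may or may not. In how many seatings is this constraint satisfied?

402796800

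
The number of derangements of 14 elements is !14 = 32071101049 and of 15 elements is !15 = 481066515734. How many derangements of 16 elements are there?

7697064251745

!16 = (16-1)·(!15 + !14) = 15·(481066515734 + 32071101049) = 15·513137616783 = 7697064251745.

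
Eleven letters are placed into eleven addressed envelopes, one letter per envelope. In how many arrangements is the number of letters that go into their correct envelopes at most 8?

Sum C(11,i)·!(11-i) for i = 0..8:
  i=0: C(11,0)·!11 = 1·14684570 = 14684570
  i=1: C(11,1)·!10 = 11·1334961 = 14684571
  i=2: C(11,2)·!9 = 55·133496 = 7342280
  i=3: C(11,3)·!8 = 165·14833 = 2447445
  i=4: C(11,4)·!7 = 330·1854 = 611820
  i=5: C(11,5)·!6 = 462·265 = 122430
  i=6: C(11,6)·!5 = 462·44 = 20328
  i=7: C(11,7)·!4 = 330·9 = 2970
  i=8: C(11,8)·!3 = 165·2 = 330
Total = 39916744.

39916744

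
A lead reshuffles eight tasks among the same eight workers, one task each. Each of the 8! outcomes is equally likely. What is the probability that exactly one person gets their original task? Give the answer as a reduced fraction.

103/280

Favorable outcomes: C(8,1)·!7 = 8·1854 = 14832.
Total outcomes: 8! = 40320.
Probability = 14832/40320 = 103/280.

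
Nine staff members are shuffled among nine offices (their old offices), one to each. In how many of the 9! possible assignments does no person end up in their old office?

133496

!9 = 9! · Σ_{k=0}^{9} (-1)^k/k!
= 9! - 9!/1! + 9!/2! - 9!/3! + 9!/4! - 9!/5! + 9!/6! - 9!/7! + 9!/8! - 9!/9!
= 362880 - 362880 + 181440 - 60480 + 15120 - 3024 + 504 - 72 + 9 - 1
= 133496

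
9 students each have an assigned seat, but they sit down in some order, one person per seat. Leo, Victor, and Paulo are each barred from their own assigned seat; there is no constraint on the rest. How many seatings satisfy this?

Let A_j be the event that the j-th constrained one is fixed. By inclusion-exclusion over the 3 events:
Σ_{j=0}^{3} (-1)^j C(3,j)(9-j)!
= C(3,0)·9! - C(3,1)·8! + C(3,2)·7! - C(3,3)·6!
= 362880 - 120960 + 15120 - 720
= 256320

256320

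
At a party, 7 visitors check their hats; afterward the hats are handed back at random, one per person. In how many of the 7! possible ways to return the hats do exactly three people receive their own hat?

315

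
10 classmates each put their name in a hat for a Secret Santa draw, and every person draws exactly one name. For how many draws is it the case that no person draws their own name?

1334961

Use !n = n·!(n-1) + (-1)^n.
!10 = 10·133496 + 1 = 1334961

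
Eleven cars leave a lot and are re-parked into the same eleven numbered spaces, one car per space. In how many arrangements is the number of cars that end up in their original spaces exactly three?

2447445

Pick the 3 fixed positions: C(11,3) = 165 ways.
The remaining 8 must be deranged: !8 = 14833.
Total: 165 × 14833 = 2447445.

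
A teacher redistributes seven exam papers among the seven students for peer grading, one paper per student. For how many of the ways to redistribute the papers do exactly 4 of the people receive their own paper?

70

Pick the 4 fixed positions: C(7,4) = 35 ways.
The other 3 form a derangement: !3 = 2.
Total: 35 × 2 = 70.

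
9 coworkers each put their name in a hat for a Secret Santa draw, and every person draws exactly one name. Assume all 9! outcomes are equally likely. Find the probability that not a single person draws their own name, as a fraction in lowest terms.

Favorable outcomes: !9 = 133496.
Total outcomes: 9! = 362880.
Probability = 133496/362880 = 16687/45360.

16687/45360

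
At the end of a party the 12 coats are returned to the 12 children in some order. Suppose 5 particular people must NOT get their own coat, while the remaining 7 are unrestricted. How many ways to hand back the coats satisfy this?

312273360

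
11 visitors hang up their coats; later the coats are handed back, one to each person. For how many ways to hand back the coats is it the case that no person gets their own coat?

14684570

Recurrence: !11 = 10·(!10 + !9).
!11 = 10·(1334961 + 133496) = 10·1468457 = 14684570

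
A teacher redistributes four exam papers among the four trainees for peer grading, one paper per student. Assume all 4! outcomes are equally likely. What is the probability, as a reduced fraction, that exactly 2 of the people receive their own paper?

1/4

Favorable outcomes: C(4,2)·!2 = 6·1 = 6.
Total outcomes: 4! = 24.
Probability = 6/24 = 1/4.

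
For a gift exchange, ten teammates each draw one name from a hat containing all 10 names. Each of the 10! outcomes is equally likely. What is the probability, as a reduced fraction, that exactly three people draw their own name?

103/1680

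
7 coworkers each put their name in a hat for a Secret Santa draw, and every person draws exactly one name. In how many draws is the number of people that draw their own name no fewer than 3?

407

# with exactly i fixed is C(7,i)·!(7-i); sum over i=3..7:
  i=3: C(7,3)·!4 = 35·9 = 315
  i=4: C(7,4)·!3 = 35·2 = 70
  i=5: C(7,5)·!2 = 21·1 = 21
  i=6: C(7,6)·!1 = 7·0 = 0
  i=7: C(7,7)·!0 = 1·1 = 1
Total = 407.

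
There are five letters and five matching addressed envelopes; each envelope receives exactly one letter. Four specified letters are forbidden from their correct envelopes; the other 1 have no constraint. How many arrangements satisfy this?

53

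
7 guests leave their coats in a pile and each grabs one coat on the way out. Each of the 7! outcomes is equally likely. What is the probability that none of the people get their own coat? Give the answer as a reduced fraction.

103/280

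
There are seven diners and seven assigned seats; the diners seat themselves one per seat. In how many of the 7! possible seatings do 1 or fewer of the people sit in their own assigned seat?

3709

# with exactly i fixed is C(7,i)·!(7-i); sum over i=0..1:
  i=0: C(7,0)·!7 = 1·1854 = 1854
  i=1: C(7,1)·!6 = 7·265 = 1855
Total = 3709.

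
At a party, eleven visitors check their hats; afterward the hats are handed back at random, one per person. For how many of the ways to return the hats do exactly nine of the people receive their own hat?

Choose which 9 of the 11 are fixed: C(11,9) = 55.
The remaining 2 must be deranged: !2 = 1.
Total: 55 × 1 = 55.

55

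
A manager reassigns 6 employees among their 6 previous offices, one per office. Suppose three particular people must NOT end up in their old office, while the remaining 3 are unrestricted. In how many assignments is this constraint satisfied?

426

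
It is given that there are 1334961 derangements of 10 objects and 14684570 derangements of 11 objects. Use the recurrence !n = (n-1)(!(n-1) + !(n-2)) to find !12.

176214841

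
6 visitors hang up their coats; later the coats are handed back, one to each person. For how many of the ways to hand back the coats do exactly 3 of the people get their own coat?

Pick the 3 fixed positions: C(6,3) = 20 ways.
The remaining 3 must be deranged: !3 = 2.
Total: 20 × 2 = 40.

40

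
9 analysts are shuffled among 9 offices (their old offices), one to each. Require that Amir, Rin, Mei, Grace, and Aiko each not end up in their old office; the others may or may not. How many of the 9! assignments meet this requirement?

205056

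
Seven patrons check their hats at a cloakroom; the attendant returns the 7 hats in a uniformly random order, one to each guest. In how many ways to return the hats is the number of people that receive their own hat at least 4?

92

Sum C(7,i)·!(7-i) for i = 4..7:
  i=4: C(7,4)·!3 = 35·2 = 70
  i=5: C(7,5)·!2 = 21·1 = 21
  i=6: C(7,6)·!1 = 7·0 = 0
  i=7: C(7,7)·!0 = 1·1 = 1
Total = 92.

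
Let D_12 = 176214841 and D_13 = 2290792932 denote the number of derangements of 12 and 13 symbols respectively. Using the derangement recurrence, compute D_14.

32071101049

D_14 = (14-1)·(D_13 + D_12) = 13·(2290792932 + 176214841) = 13·2467007773 = 32071101049.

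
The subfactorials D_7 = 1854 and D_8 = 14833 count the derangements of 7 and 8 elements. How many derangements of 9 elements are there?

D_9 = (9-1)·(D_8 + D_7) = 8·(14833 + 1854) = 8·16687 = 133496.

133496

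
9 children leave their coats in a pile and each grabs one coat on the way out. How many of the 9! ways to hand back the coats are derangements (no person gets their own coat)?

!9 is the nearest integer to 9!/e.
9! = 362880, and 362880/e ≈ 133496.09, so !9 = 133496.

133496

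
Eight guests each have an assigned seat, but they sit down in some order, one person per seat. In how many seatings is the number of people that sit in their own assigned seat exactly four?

630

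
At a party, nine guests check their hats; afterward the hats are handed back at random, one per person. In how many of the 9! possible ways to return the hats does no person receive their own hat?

133496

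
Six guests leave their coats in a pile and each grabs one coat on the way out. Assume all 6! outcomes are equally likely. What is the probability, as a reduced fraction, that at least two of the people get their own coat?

Favorable outcomes: Σ_{i≥2} C(6,i)·!(6-i) = 15·9 + 20·2 + 15·1 + 6·0 + 1·1 = 191.
Total outcomes: 6! = 720.
Probability = 191/720 = 191/720.

191/720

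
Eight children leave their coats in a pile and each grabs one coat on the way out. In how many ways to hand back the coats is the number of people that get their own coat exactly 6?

Choose which 6 of the 8 are fixed: C(8,6) = 28.
The other 2 form a derangement: !2 = 1.
Total: 28 × 1 = 28.

28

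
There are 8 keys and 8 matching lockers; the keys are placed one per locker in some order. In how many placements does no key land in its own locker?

Use !n = n·!(n-1) + (-1)^n.
!8 = 8·1854 + 1 = 14833

14833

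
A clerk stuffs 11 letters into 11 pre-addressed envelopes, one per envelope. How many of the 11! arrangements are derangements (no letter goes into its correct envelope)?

The number of derangements of 11 is !11 = Σ_{k=0}^{11} (-1)^k·11!/k!
= 11! - 11!/1! + 11!/2! - 11!/3! + 11!/4! - 11!/5! + 11!/6! - 11!/7! + 11!/8! - 11!/9! + 11!/10! - 11!/11!
= 39916800 - 39916800 + 19958400 - 6652800 + 1663200 - 332640 + 55440 - 7920 + 990 - 110 + 11 - 1
= 14684570

14684570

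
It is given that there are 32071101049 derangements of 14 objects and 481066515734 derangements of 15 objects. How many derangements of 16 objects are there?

!16 = (16-1)·(!15 + !14) = 15·(481066515734 + 32071101049) = 15·513137616783 = 7697064251745.

7697064251745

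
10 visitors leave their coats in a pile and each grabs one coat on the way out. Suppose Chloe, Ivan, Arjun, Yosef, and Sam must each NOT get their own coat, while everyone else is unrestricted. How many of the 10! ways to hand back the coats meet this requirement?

2170680

Inclusion-exclusion on the 5 forbidden self-matches:
Σ_{j=0}^{5} (-1)^j C(5,j)(10-j)!
= C(5,0)·10! - C(5,1)·9! + C(5,2)·8! - C(5,3)·7! + C(5,4)·6! - C(5,5)·5!
= 3628800 - 1814400 + 403200 - 50400 + 3600 - 120
= 2170680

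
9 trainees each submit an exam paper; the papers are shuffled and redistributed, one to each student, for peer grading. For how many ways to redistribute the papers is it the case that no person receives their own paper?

133496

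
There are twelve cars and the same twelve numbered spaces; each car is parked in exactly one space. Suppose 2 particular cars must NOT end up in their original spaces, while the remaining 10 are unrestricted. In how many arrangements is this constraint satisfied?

402796800

Inclusion-exclusion on the 2 forbidden self-matches:
Σ_{j=0}^{2} (-1)^j C(2,j)(12-j)!
= C(2,0)·12! - C(2,1)·11! + C(2,2)·10!
= 479001600 - 79833600 + 3628800
= 402796800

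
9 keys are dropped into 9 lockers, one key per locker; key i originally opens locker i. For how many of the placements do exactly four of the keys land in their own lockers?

Pick the 4 fixed positions: C(9,4) = 126 ways.
The other 5 form a derangement: !5 = 44.
Total: 126 × 44 = 5544.

5544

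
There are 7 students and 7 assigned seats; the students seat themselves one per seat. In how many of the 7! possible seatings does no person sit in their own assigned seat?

By inclusion-exclusion, !7 = Σ (-1)^k · 7!/k! for k=0..7
= 7! - 7!/1! + 7!/2! - 7!/3! + 7!/4! - 7!/5! + 7!/6! - 7!/7!
= 5040 - 5040 + 2520 - 840 + 210 - 42 + 7 - 1
= 1854

1854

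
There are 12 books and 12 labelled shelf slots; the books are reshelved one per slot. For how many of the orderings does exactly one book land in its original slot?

176214840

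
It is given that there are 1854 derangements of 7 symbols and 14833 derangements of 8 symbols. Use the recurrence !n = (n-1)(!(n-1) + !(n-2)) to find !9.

!9 = (9-1)·(!8 + !7) = 8·(14833 + 1854) = 8·16687 = 133496.

133496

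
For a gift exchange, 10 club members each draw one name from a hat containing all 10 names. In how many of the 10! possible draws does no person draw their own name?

1334961

Use !n = (n-1)(!(n-1) + !(n-2)).
!10 = 9·(133496 + 14833) = 9·148329 = 1334961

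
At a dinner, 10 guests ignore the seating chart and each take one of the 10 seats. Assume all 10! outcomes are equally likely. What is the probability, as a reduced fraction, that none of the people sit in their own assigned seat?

16481/44800

Favorable outcomes: !10 = 1334961.
Total outcomes: 10! = 3628800.
Probability = 1334961/3628800 = 16481/44800.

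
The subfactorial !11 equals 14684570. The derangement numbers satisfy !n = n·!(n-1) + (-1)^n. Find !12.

176214841

!12 = 12·14684570 + 1 = 176214841.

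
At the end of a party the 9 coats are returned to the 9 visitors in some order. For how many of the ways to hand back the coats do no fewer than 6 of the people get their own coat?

205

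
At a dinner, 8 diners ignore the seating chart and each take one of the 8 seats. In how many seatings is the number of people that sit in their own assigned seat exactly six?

28

Pick the 6 fixed positions: C(8,6) = 28 ways.
The remaining 2 must be deranged: !2 = 1.
Total: 28 × 1 = 28.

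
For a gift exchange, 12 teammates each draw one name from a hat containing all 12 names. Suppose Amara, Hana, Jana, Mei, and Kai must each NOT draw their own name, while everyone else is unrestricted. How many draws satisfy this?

Let A_j be the event that the j-th constrained one is fixed. By inclusion-exclusion over the 5 events:
Σ_{j=0}^{5} (-1)^j C(5,j)(12-j)!
= C(5,0)·12! - C(5,1)·11! + C(5,2)·10! - C(5,3)·9! + C(5,4)·8! - C(5,5)·7!
= 479001600 - 199584000 + 36288000 - 3628800 + 201600 - 5040
= 312273360

312273360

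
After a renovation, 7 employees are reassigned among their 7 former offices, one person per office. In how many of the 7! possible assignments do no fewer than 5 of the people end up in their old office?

# with exactly i fixed is C(7,i)·!(7-i); sum over i=5..7:
  i=5: C(7,5)·!2 = 21·1 = 21
  i=6: C(7,6)·!1 = 7·0 = 0
  i=7: C(7,7)·!0 = 1·1 = 1
Total = 22.

22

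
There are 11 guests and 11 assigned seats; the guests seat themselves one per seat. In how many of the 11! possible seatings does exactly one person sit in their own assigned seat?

14684571

Pick the single fixed position: C(11,1) = 11 ways.
The other 10 form a derangement: !10 = 1334961.
Total: 11 × 1334961 = 14684571.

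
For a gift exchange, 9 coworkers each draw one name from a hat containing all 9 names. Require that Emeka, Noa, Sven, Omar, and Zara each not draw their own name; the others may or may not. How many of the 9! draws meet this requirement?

205056

Let A_j be the event that the j-th constrained one is fixed. By inclusion-exclusion over the 5 events:
Σ_{j=0}^{5} (-1)^j C(5,j)(9-j)!
= C(5,0)·9! - C(5,1)·8! + C(5,2)·7! - C(5,3)·6! + C(5,4)·5! - C(5,5)·4!
= 362880 - 201600 + 50400 - 7200 + 600 - 24
= 205056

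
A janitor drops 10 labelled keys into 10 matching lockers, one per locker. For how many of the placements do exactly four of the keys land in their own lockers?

55650

Pick the 4 fixed positions: C(10,4) = 210 ways.
The remaining 6 must be deranged: !6 = 265.
Total: 210 × 265 = 55650.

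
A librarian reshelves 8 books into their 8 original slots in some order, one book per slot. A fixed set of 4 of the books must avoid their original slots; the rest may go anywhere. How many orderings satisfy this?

24024

Let A_j be the event that the j-th constrained one is fixed. By inclusion-exclusion over the 4 events:
Σ_{j=0}^{4} (-1)^j C(4,j)(8-j)!
= C(4,0)·8! - C(4,1)·7! + C(4,2)·6! - C(4,3)·5! + C(4,4)·4!
= 40320 - 20160 + 4320 - 480 + 24
= 24024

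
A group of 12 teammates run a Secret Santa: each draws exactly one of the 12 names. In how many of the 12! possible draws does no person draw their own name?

176214841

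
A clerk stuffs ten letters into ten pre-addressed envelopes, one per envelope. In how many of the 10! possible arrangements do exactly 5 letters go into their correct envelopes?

11088

Pick the 5 fixed positions: C(10,5) = 252 ways.
The other 5 form a derangement: !5 = 44.
Total: 252 × 44 = 11088.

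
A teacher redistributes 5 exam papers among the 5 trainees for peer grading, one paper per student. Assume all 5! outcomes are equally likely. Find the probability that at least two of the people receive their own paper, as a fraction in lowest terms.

31/120

Favorable outcomes: Σ_{i≥2} C(5,i)·!(5-i) = 10·2 + 10·1 + 5·0 + 1·1 = 31.
Total outcomes: 5! = 120.
Probability = 31/120 = 31/120.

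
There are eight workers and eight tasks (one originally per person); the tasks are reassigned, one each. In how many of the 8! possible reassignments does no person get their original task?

14833

!8 = 8! · Σ_{k=0}^{8} (-1)^k/k!
= 8! - 8!/1! + 8!/2! - 8!/3! + 8!/4! - 8!/5! + 8!/6! - 8!/7! + 8!/8!
= 40320 - 40320 + 20160 - 6720 + 1680 - 336 + 56 - 8 + 1
= 14833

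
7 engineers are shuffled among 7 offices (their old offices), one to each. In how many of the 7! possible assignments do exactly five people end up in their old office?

Pick the 5 fixed positions: C(7,5) = 21 ways.
The remaining 2 must be deranged: !2 = 1.
Total: 21 × 1 = 21.

21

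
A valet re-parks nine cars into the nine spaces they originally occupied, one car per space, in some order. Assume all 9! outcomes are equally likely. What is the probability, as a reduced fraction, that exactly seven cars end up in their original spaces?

1/10080

Favorable outcomes: C(9,7)·!2 = 36·1 = 36.
Total outcomes: 9! = 362880.
Probability = 36/362880 = 1/10080.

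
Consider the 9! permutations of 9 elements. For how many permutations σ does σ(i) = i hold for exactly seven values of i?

Choose which 7 of the 9 are fixed: C(9,7) = 36.
The other 2 form a derangement: !2 = 1.
Total: 36 × 1 = 36.

36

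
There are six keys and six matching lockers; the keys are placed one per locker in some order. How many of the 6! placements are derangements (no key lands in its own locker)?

265

Recurrence: !6 = 6·!5 + (-1)^6.
!6 = 6·44 + 1 = 265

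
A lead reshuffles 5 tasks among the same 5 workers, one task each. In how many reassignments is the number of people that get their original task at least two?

# with exactly i fixed is C(5,i)·!(5-i); sum over i=2..5:
  i=2: C(5,2)·!3 = 10·2 = 20
  i=3: C(5,3)·!2 = 10·1 = 10
  i=4: C(5,4)·!1 = 5·0 = 0
  i=5: C(5,5)·!0 = 1·1 = 1
Total = 31.

31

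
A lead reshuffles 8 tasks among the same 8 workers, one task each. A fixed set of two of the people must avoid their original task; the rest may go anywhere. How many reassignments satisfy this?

Inclusion-exclusion on the 2 forbidden self-matches:
Σ_{j=0}^{2} (-1)^j C(2,j)(8-j)!
= C(2,0)·8! - C(2,1)·7! + C(2,2)·6!
= 40320 - 10080 + 720
= 30960

30960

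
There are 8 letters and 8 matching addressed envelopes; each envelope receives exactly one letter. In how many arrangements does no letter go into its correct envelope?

14833

!8 is the nearest integer to 8!/e.
8! = 40320, and 40320/e ≈ 14832.90, so !8 = 14833.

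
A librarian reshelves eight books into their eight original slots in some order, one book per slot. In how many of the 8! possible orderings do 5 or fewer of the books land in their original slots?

40291

# with exactly i fixed is C(8,i)·!(8-i); sum over i=0..5:
  i=0: C(8,0)·!8 = 1·14833 = 14833
  i=1: C(8,1)·!7 = 8·1854 = 14832
  i=2: C(8,2)·!6 = 28·265 = 7420
  i=3: C(8,3)·!5 = 56·44 = 2464
  i=4: C(8,4)·!4 = 70·9 = 630
  i=5: C(8,5)·!3 = 56·2 = 112
Total = 40291.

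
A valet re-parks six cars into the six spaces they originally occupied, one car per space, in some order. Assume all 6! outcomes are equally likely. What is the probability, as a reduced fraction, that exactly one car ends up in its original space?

11/30

Favorable outcomes: C(6,1)·!5 = 6·44 = 264.
Total outcomes: 6! = 720.
Probability = 264/720 = 11/30.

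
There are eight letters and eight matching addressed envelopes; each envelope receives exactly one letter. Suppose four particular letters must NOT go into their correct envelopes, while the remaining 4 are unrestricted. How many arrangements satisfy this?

Let A_j be the event that the j-th constrained one is fixed. By inclusion-exclusion over the 4 events:
Σ_{j=0}^{4} (-1)^j C(4,j)(8-j)!
= C(4,0)·8! - C(4,1)·7! + C(4,2)·6! - C(4,3)·5! + C(4,4)·4!
= 40320 - 20160 + 4320 - 480 + 24
= 24024

24024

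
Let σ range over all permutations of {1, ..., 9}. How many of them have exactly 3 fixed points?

Pick the 3 fixed positions: C(9,3) = 84 ways.
The remaining 6 must be deranged: !6 = 265.
Total: 84 × 265 = 22260.

22260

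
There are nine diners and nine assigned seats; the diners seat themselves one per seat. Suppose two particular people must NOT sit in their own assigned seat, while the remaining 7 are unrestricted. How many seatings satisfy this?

287280

Let A_j be the event that the j-th constrained one is fixed. By inclusion-exclusion over the 2 events:
Σ_{j=0}^{2} (-1)^j C(2,j)(9-j)!
= C(2,0)·9! - C(2,1)·8! + C(2,2)·7!
= 362880 - 80640 + 5040
= 287280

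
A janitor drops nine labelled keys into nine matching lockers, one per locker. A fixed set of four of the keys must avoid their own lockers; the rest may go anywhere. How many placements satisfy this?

Let A_j be the event that the j-th constrained one is fixed. By inclusion-exclusion over the 4 events:
Σ_{j=0}^{4} (-1)^j C(4,j)(9-j)!
= C(4,0)·9! - C(4,1)·8! + C(4,2)·7! - C(4,3)·6! + C(4,4)·5!
= 362880 - 161280 + 30240 - 2880 + 120
= 229080

229080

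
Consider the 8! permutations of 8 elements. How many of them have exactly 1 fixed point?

14832

Pick the single fixed position: C(8,1) = 8 ways.
The remaining 7 must be deranged: !7 = 1854.
Total: 8 × 1854 = 14832.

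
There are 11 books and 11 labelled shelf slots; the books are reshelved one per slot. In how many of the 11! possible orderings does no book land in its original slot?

By inclusion-exclusion, !11 = Σ (-1)^k · 11!/k! for k=0..11
= 11! - 11!/1! + 11!/2! - 11!/3! + 11!/4! - 11!/5! + 11!/6! - 11!/7! + 11!/8! - 11!/9! + 11!/10! - 11!/11!
= 39916800 - 39916800 + 19958400 - 6652800 + 1663200 - 332640 + 55440 - 7920 + 990 - 110 + 11 - 1
= 14684570

14684570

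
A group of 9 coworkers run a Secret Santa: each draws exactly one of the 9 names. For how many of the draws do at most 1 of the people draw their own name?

266993

Sum C(9,i)·!(9-i) for i = 0..1:
  i=0: C(9,0)·!9 = 1·133496 = 133496
  i=1: C(9,1)·!8 = 9·14833 = 133497
Total = 266993.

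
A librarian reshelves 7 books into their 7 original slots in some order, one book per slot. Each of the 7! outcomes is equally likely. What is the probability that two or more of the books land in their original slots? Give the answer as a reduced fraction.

1331/5040

Favorable outcomes: Σ_{i≥2} C(7,i)·!(7-i) = 21·44 + 35·9 + 35·2 + 21·1 + 7·0 + 1·1 = 1331.
Total outcomes: 7! = 5040.
Probability = 1331/5040 = 1331/5040.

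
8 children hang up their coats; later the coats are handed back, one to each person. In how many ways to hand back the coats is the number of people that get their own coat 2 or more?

10655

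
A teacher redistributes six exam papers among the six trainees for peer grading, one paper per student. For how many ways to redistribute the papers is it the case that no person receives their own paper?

Use !n = n·!(n-1) + (-1)^n.
!6 = 6·44 + 1 = 265

265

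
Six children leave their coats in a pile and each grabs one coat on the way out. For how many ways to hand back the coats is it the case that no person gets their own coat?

265

The number of derangements of 6 is !6 = Σ_{k=0}^{6} (-1)^k·6!/k!
= 6! - 6!/1! + 6!/2! - 6!/3! + 6!/4! - 6!/5! + 6!/6!
= 720 - 720 + 360 - 120 + 30 - 6 + 1
= 265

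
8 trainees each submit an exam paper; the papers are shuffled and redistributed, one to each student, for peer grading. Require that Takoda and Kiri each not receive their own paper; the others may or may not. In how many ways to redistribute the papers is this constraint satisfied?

30960

Inclusion-exclusion on the 2 forbidden self-matches:
Σ_{j=0}^{2} (-1)^j C(2,j)(8-j)!
= C(2,0)·8! - C(2,1)·7! + C(2,2)·6!
= 40320 - 10080 + 720
= 30960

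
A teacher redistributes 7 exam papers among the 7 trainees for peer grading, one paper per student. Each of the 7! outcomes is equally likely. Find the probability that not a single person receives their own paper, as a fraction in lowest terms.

103/280

Favorable outcomes: !7 = 1854.
Total outcomes: 7! = 5040.
Probability = 1854/5040 = 103/280.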